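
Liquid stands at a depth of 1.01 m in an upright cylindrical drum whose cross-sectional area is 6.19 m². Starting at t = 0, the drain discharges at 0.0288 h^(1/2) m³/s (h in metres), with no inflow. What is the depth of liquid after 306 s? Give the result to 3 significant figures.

0.0859 m

A dh/dt = −Q_out = −0.0288 √h.
This is separable: 2 d(√h)/dt = −0.0288/A, so √h = √h₀ − (0.0288/(2A)) t.
√h = √1.01 − 0.0288·306/(2·6.19) = 1.0050 − 0.71186 = 0.29313.
h = 0.29313² = 0.085925 m.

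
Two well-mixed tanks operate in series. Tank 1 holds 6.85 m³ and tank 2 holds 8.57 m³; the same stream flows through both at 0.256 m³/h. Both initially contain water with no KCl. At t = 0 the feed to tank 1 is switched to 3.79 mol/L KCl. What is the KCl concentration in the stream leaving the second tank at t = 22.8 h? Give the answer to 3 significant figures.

0.671 mol/L

Each tank obeys Vᵢ dCᵢ/dt = Q(Cᵢ₋₁ − Cᵢ), so τᵢ = Vᵢ/Q.
τ₁ = 6.85/0.256 = 26.758 h; τ₂ = 8.57/0.256 = 33.477 h.
Tank 1: C₁ = C_in(1 − e^(−t/τ₁)). Tank 2 (τ₁ ≠ τ₂): C₂ = C_in[1 − (τ₁ e^(−t/τ₁) − τ₂ e^(−t/τ₂))/(τ₁ − τ₂)].
At t = 22.8: e^(−t/τ₁) = 0.42652, e^(−t/τ₂) = 0.50607.
C₂ = 3.79·[1 − (26.758·0.42652 − 33.477·0.50607)/(-6.7188)] = 3.79·0.17711 = 0.67126 mol/L.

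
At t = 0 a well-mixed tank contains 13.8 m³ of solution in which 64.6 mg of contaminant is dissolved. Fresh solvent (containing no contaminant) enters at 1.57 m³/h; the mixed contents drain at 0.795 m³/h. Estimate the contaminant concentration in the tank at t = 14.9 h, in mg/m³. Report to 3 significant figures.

Total volume: dV/dt = Q_in − Q_out = 0.77500 m³/h, so V(t) = 13.8 + 0.77500 t and V(14.9) = 25.348 m³.
Solute balance: dm/dt = 0 − Q_out C = −Q_out m/V(t).
dm/m = −Q_out dt/(V₀ + 0.77500 t); integrating gives ln(m/m₀) = −(Q_out/(Q_in−Q_out)) ln(V/V₀).
m = m₀ (V₀/V)^(Q_out/(Q_in−Q_out)) = 64.6 × (13.8/25.348)^(1.0258) = 34.623 mg.
C = m/V = 34.623/25.348 = 1.3659 mg/m³.

1.37 mg/m³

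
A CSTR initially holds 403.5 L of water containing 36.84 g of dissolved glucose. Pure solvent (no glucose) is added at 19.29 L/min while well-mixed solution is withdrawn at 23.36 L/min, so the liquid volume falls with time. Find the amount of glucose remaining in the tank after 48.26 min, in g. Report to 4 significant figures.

Let m(t) be the amount of glucose. Volume: V(t) = V₀ + (Q_in − Q_out) t = 403.5 − 4.07000 t; V(48.26) = 207.082 L.
Solute balance: dm/dt = 0 − Q_out C = −Q_out m/V(t).
Separate: dm/m = −Q_out dt/V(t) ⇒ ln(m/m₀) = −(Q_out/(Q_in−Q_out)) ln(V/V₀).
m = m₀ (V₀/V)^(Q_out/(Q_in−Q_out)) = 36.84 × (403.5/207.082)^(-5.73956) = 0.800867 g.

0.8009 g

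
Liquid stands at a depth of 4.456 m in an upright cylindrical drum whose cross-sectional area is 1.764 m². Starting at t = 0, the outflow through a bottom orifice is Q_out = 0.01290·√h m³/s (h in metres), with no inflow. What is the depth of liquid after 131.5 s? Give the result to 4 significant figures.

A dh/dt = −Q_out = −0.01290 √h.
This is separable: 2 d(√h)/dt = −0.01290/A, so √h = √h₀ − (0.01290/(2A)) t.
√h = √4.456 − 0.01290·131.5/(2·1.764) = 2.11092 − 0.480825 = 1.63010.
h = 1.63010² = 2.65722 m.

2.657 m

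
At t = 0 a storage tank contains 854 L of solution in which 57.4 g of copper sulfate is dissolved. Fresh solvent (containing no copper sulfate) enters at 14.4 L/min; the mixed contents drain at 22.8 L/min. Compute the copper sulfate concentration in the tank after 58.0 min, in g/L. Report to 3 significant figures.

Let m(t) be the amount of copper sulfate. Volume: V(t) = V₀ + (Q_in − Q_out) t = 854 − 8.4000 t; V(58.0) = 366.80 L.
Solute balance: dm/dt = 0 − Q_out C = −Q_out m/V(t).
dm/m = −Q_out dt/(V₀ − 8.4000 t); integrating gives ln(m/m₀) = −(Q_out/(Q_in−Q_out)) ln(V/V₀).
m = m₀ (V₀/V)^(Q_out/(Q_in−Q_out)) = 57.4 × (854/366.80)^(-2.7143) = 5.7902 g.
C = m/V = 5.7902/366.80 = 0.015786 g/L.

0.0158 g/L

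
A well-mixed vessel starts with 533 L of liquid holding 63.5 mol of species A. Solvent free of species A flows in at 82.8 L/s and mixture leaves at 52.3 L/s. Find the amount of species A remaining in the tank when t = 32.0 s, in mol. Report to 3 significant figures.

10.7 mol

Let m(t) be the amount of species A. Volume: V(t) = V₀ + (Q_in − Q_out) t = 533 + 30.500 t; V(32.0) = 1509.0 L.
Species balance (pure solvent in): dm/dt = −Q_out · m/V(t).
Separate: dm/m = −Q_out dt/V(t) ⇒ ln(m/m₀) = −(Q_out/(Q_in−Q_out)) ln(V/V₀).
m = m₀ (V₀/V)^(Q_out/(Q_in−Q_out)) = 63.5 × (533/1509.0)^(1.7148) = 10.660 mol.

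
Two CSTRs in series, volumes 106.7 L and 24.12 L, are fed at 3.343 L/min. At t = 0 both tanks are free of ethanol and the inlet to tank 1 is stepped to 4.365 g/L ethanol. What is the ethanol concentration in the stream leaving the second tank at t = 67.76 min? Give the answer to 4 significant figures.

3.690 g/L

Species balance on tank i: dCᵢ/dt = (Cᵢ₋₁ − Cᵢ)/τᵢ with τᵢ = Vᵢ/Q.
τ₁ = 106.7/3.343 = 31.9174 min; τ₂ = 24.12/3.343 = 7.21508 min.
Solving the cascade with C₁(0)=C₂(0)=0 gives C₂(t) = C_in[1 − (τ₁ e^(−t/τ₁) − τ₂ e^(−t/τ₂))/(τ₁ − τ₂)].
At t = 67.76: e^(−t/τ₁) = 0.119675, e^(−t/τ₂) = 8.34347e-05.
C₂ = 4.365·[1 − (31.9174·0.119675 − 7.21508·8.34347e-05)/(24.7024)] = 4.365·0.845395 = 3.69015 g/L.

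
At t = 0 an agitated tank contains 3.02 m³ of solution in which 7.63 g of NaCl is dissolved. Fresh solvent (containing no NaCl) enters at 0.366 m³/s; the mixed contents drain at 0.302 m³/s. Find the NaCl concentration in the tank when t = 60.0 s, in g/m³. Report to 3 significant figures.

Total volume: dV/dt = Q_in − Q_out = 0.064000 m³/s, so V(t) = 3.02 + 0.064000 t and V(60.0) = 6.8600 m³.
Solute balance: dm/dt = 0 − Q_out C = −Q_out m/V(t).
Separate: dm/m = −Q_out dt/V(t) ⇒ ln(m/m₀) = −(Q_out/(Q_in−Q_out)) ln(V/V₀).
m = m₀ (V₀/V)^(Q_out/(Q_in−Q_out)) = 7.63 × (3.02/6.8600)^(4.7188) = 0.15891 g.
C = m/V = 0.15891/6.8600 = 0.023165 g/m³.

0.0232 g/m³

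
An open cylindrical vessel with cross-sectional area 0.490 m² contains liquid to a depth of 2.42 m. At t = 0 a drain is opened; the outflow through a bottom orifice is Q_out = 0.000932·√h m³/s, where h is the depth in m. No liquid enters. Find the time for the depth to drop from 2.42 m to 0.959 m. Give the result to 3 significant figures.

With no inflow, A dh/dt = −0.000932 √h.
This is separable: 2 d(√h)/dt = −0.000932/A, so √h = √h₀ − (0.000932/(2A)) t.
t = 2A(√h₀ − √h)/0.000932 = 2·0.490·(√2.42 − √0.959)/0.000932
  = 0.98000 × (1.5556 − 0.97929) / 0.000932 = 606.03 s.

606 s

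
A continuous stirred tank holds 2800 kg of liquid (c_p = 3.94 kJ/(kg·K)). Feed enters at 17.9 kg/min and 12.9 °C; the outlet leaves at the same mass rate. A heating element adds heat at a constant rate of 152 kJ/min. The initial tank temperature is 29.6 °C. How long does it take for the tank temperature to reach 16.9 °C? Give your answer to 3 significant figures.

Heat balance on the well-mixed liquid: M c_p dT/dt = ṁ c_p (T_in − T) + 152.
τ = M/ṁ = 156.42 min; T_ss = T_in + Q̇/(ṁ c_p) = 15.055 °C.
T(t) = T_ss + (T₀ − T_ss) e^(−t/τ). Set T = 16.9:
e^(−t/τ) = (16.9 − 15.055)/(29.6 − 15.055) = 0.12683
t = −156.42 · ln(0.12683) = 323.00 min.

323 min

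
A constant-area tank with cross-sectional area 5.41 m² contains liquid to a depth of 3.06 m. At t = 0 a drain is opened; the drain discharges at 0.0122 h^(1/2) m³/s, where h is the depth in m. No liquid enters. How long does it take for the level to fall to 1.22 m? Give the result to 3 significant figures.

572 s

With no inflow, A dh/dt = −0.0122 √h.
Separate and integrate: 2(√h − √h₀) = −(0.0122/A) t.
t = 2A(√h₀ − √h)/0.0122 = 2·5.41·(√3.06 − √1.22)/0.0122
  = 10.820 × (1.7493 − 1.1045) / 0.0122 = 571.82 s.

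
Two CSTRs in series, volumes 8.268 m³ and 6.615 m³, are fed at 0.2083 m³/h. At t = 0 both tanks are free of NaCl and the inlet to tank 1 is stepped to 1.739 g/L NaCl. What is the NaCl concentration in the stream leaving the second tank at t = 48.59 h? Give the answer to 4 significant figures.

0.6885 g/L

Time constants: τᵢ = Vᵢ/Q for each well-mixed tank.
τ₁ = 8.268/0.2083 = 39.6928 h; τ₂ = 6.615/0.2083 = 31.7571 h.
Tank 1: C₁ = C_in(1 − e^(−t/τ₁)). Tank 2 (τ₁ ≠ τ₂): C₂ = C_in[1 − (τ₁ e^(−t/τ₁) − τ₂ e^(−t/τ₂))/(τ₁ − τ₂)].
At t = 48.59: e^(−t/τ₁) = 0.294007, e^(−t/τ₂) = 0.216524.
C₂ = 1.739·[1 − (39.6928·0.294007 − 31.7571·0.216524)/(7.93567)] = 1.739·0.395924 = 0.688511 g/L.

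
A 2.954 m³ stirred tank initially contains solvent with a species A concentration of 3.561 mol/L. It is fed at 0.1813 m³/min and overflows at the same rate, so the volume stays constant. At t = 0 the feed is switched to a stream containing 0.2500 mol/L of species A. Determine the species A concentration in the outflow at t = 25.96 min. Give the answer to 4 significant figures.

0.9230 mol/L

Accumulation = in − out for the solute gives V dC/dt = Q(C_in − C).
Time constant τ = V/Q = 2.954/0.1813 = 16.2934 min.
Solution: C(t) = C_in + (C₀ − C_in) e^(−t/τ).
C(25.96) = 0.2500 + (3.561 − 0.2500)·e^(−25.96/16.2934) = 0.2500 + (3.31100)·0.203258 = 0.922987 mol/L.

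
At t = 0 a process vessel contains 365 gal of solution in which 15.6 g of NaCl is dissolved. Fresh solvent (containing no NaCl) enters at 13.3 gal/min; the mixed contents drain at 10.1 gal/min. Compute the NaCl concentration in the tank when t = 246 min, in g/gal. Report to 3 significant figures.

Total volume: dV/dt = Q_in − Q_out = 3.2000 gal/min, so V(t) = 365 + 3.2000 t and V(246) = 1152.2 gal.
No NaCl enters, so dm/dt = −Q_out · (m/V).
Separate: dm/m = −Q_out dt/V(t) ⇒ ln(m/m₀) = −(Q_out/(Q_in−Q_out)) ln(V/V₀).
m = m₀ (V₀/V)^(Q_out/(Q_in−Q_out)) = 15.6 × (365/1152.2)^(3.1562) = 0.41439 g.
C = m/V = 0.41439/1152.2 = 0.00035966 g/gal.

0.000360 g/gal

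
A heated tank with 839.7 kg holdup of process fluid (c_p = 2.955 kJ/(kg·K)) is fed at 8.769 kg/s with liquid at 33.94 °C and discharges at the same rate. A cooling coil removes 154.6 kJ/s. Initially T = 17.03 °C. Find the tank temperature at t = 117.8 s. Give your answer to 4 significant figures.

M c_p dT/dt = ṁ c_p (T_in − T) − Q̇.
Rearrange: dT/dt = (T_ss − T)/τ with τ = M/ṁ = 95.7578 s and T_ss = T_in − Q̇/(ṁ c_p) = 27.9737 °C.
This is linear first-order; T(t) = T_ss + (T₀ − T_ss) e^(−t/τ).
T(117.8) = 27.9737 + (-10.9437)·e^(−117.8/95.7578) = 27.9737 + (-10.9437)·0.292238 = 24.7756 °C.

24.78 °C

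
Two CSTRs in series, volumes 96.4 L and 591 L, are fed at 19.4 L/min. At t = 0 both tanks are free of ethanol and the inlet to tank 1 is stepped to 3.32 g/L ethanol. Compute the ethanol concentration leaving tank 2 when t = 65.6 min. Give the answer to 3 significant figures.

2.86 g/L

Species balance on tank i: dCᵢ/dt = (Cᵢ₋₁ − Cᵢ)/τᵢ with τᵢ = Vᵢ/Q.
τ₁ = 96.4/19.4 = 4.9691 min; τ₂ = 591/19.4 = 30.464 min.
Solving the cascade with C₁(0)=C₂(0)=0 gives C₂(t) = C_in[1 − (τ₁ e^(−t/τ₁) − τ₂ e^(−t/τ₂))/(τ₁ − τ₂)].
At t = 65.6: e^(−t/τ₁) = 1.8475e-06, e^(−t/τ₂) = 0.11609.
C₂ = 3.32·[1 − (4.9691·1.8475e-06 − 30.464·0.11609)/(-25.495)] = 3.32·0.86128 = 2.8595 g/L.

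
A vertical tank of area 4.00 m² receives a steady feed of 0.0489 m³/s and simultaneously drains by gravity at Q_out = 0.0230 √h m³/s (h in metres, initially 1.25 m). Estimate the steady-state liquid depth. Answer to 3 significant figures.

Level balance: A dh/dt = 0.0489 − 0.0230 √h. Setting dh/dt = 0:
Q_in = 0.0230 √h_ss ⇒ √h_ss = 0.0489/0.0230 = 2.1261.
h_ss = 2.1261² = 4.5202 m. (Since h₀ = 1.25 m < h_ss, the level will rise toward this value.)

4.52 m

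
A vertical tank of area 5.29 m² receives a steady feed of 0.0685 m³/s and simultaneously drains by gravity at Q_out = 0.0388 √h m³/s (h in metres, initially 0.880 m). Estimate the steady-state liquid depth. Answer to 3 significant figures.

3.12 m

A dh/dt = Q_in − 0.0388 √h. Steady state requires inflow = outflow:
Q_in = 0.0388 √h_ss ⇒ √h_ss = 0.0685/0.0388 = 1.7655.
h_ss = 1.7655² = 3.1169 m. (Since h₀ = 0.880 m < h_ss, the level will rise toward this value.)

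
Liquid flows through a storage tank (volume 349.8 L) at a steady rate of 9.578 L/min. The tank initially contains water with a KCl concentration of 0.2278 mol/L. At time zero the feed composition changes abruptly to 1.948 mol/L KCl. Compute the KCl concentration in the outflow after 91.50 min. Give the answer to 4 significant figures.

1.808 mol/L

Accumulation = in − out for the solute gives V dC/dt = Q(C_in − C).
Time constant τ = V/Q = 349.8/9.578 = 36.5212 min.
This is linear first-order; C(t) = C_in + (C₀ − C_in) e^(−t/τ).
C(91.50) = 1.948 + (0.2278 − 1.948)·e^(−91.50/36.5212) = 1.948 + (-1.72020)·0.0816434 = 1.80756 mol/L.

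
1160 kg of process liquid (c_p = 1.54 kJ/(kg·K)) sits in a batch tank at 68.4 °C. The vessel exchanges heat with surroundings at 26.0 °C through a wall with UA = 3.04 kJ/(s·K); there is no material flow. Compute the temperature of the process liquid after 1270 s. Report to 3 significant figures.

30.9 °C

M c_p dT/dt = −UA(T − T_amb).
dT/dt = (T_ss − T)/τ with T_ss = T_amb = 26.000 °C, τ = M c_p/UA = 1160·1.54/3.04 = 587.63 s.
Integrating: T(t) = T_ss + (T₀ − T_ss) e^(−t/τ).
T(1270) = 26.000 + (42.400)·0.11518 = 30.884 °C.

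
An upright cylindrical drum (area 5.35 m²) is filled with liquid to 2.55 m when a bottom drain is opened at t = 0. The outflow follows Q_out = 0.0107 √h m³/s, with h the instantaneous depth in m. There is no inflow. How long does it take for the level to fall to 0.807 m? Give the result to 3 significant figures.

699 s

A dh/dt = −Q_out = −0.0107 √h.
This is separable: 2 d(√h)/dt = −0.0107/A, so √h = √h₀ − (0.0107/(2A)) t.
t = 2A(√h₀ − √h)/0.0107 = 2·5.35·(√2.55 − √0.807)/0.0107
  = 10.700 × (1.5969 − 0.89833) / 0.0107 = 698.54 s.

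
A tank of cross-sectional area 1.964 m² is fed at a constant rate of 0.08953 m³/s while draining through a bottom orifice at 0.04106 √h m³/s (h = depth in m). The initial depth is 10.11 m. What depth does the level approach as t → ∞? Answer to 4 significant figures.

4.754 m

A dh/dt = Q_in − 0.04106 √h. Steady state requires inflow = outflow:
Q_in = 0.04106 √h_ss ⇒ √h_ss = 0.08953/0.04106 = 2.18047.
h_ss = 2.18047² = 4.75444 m. (Since h₀ = 10.11 m > h_ss, the level will fall toward this value.)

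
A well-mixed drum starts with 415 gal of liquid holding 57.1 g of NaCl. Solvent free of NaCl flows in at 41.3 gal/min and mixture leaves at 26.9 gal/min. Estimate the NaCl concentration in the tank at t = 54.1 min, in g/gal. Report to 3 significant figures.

Total volume: dV/dt = Q_in − Q_out = 14.400 gal/min, so V(t) = 415 + 14.400 t and V(54.1) = 1194.0 gal.
Species balance (pure solvent in): dm/dt = −Q_out · m/V(t).
Separate: dm/m = −Q_out dt/V(t) ⇒ ln(m/m₀) = −(Q_out/(Q_in−Q_out)) ln(V/V₀).
m = m₀ (V₀/V)^(Q_out/(Q_in−Q_out)) = 57.1 × (415/1194.0)^(1.8681) = 7.9296 g.
C = m/V = 7.9296/1194.0 = 0.0066410 g/gal.

0.00664 g/gal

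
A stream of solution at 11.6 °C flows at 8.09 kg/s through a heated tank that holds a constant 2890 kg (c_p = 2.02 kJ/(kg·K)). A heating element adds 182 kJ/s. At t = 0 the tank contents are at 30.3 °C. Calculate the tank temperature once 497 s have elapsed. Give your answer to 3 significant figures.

M c_p dT/dt = ṁ c_p (T_in − T) + Q̇.
Rearrange: dT/dt = (T_ss − T)/τ with τ = M/ṁ = 357.23 s and T_ss = T_in + Q̇/(ṁ c_p) = 22.737 °C.
Solution: T(t) = T_ss + (T₀ − T_ss) e^(−t/τ).
T(497) = 22.737 + (7.5629)·e^(−497/357.23) = 22.737 + (7.5629)·0.24876 = 24.618 °C.

24.6 °C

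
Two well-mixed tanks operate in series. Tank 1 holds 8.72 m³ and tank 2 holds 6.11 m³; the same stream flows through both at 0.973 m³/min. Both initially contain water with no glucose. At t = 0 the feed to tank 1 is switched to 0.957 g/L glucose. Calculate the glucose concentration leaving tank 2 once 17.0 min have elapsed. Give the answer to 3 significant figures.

0.627 g/L

Time constants: τᵢ = Vᵢ/Q for each well-mixed tank.
τ₁ = 8.72/0.973 = 8.9620 min; τ₂ = 6.11/0.973 = 6.2795 min.
Tank 1: C₁ = C_in(1 − e^(−t/τ₁)). Tank 2 (τ₁ ≠ τ₂): C₂ = C_in[1 − (τ₁ e^(−t/τ₁) − τ₂ e^(−t/τ₂))/(τ₁ − τ₂)].
At t = 17.0: e^(−t/τ₁) = 0.15003, e^(−t/τ₂) = 0.066723.
C₂ = 0.957·[1 − (8.9620·0.15003 − 6.2795·0.066723)/(2.6824)] = 0.957·0.65494 = 0.62678 g/L.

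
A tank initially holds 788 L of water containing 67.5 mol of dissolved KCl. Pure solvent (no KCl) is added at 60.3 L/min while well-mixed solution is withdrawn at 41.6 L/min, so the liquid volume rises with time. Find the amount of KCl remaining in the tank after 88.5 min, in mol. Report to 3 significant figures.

5.45 mol

Total volume: dV/dt = Q_in − Q_out = 18.700 L/min, so V(t) = 788 + 18.700 t and V(88.5) = 2442.9 L.
Solute balance: dm/dt = 0 − Q_out C = −Q_out m/V(t).
Separate: dm/m = −Q_out dt/V(t) ⇒ ln(m/m₀) = −(Q_out/(Q_in−Q_out)) ln(V/V₀).
m = m₀ (V₀/V)^(Q_out/(Q_in−Q_out)) = 67.5 × (788/2442.9)^(2.2246) = 5.4471 mol.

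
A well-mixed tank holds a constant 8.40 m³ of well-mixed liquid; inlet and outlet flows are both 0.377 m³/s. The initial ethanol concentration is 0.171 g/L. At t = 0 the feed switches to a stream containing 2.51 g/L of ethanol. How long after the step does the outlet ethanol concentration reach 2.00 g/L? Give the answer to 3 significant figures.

Species balance: V dC/dt = Q(C_in − C) ⇒ τ = V/Q = 22.281 s.
C(t) = C_in + (C₀ − C_in) e^(−t/τ). Set C = 2.00 and solve for t:
e^(−t/τ) = (C − C_in)/(C₀ − C_in) = (2.00 − 2.51)/(0.171 − 2.51) = 0.21804
t = −τ ln(…) = 22.281 × 1.5231 = 33.936 s.

33.9 s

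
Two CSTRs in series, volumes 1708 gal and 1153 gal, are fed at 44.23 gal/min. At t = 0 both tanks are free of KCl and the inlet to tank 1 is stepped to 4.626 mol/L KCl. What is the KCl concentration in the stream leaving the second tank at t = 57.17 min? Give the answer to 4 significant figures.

Each tank obeys Vᵢ dCᵢ/dt = Q(Cᵢ₋₁ − Cᵢ), so τᵢ = Vᵢ/Q.
τ₁ = 1708/44.23 = 38.6163 min; τ₂ = 1153/44.23 = 26.0683 min.
Solving the cascade with C₁(0)=C₂(0)=0 gives C₂(t) = C_in[1 − (τ₁ e^(−t/τ₁) − τ₂ e^(−t/τ₂))/(τ₁ − τ₂)].
At t = 57.17: e^(−t/τ₁) = 0.227533, e^(−t/τ₂) = 0.111572.
C₂ = 4.626·[1 − (38.6163·0.227533 − 26.0683·0.111572)/(12.5480)] = 4.626·0.531562 = 2.45900 mol/L.

2.459 mol/L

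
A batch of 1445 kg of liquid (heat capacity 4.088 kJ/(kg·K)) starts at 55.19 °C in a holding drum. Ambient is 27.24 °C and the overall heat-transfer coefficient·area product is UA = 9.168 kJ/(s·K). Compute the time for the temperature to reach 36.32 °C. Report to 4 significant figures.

Lumped-capacitance energy balance: M c_p dT/dt = UA(T_amb − T).
τ = M c_p/UA = 644.324 s; T_ss = T_amb = 27.2400 °C.
T(t) = T_ss + (T₀ − T_ss)e^(−t/τ); set T = 36.32:
t = −τ ln[(T − T_ss)/(T₀ − T_ss)] = −644.324 · ln(0.324866) = 724.441 s.

724.4 s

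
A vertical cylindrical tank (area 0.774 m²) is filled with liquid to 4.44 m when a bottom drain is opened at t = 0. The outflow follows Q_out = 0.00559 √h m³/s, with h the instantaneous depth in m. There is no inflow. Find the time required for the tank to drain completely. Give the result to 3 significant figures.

With no inflow, A dh/dt = −0.00559 √h.
This is separable: 2 d(√h)/dt = −0.00559/A, so √h = √h₀ − (0.00559/(2A)) t.
Tank is empty when √h = 0: t_empty = 2A√h₀/0.00559.
t_empty = 2·0.774·√4.44/0.00559 = 1.5480·2.1071/0.00559 = 583.51 s.

584 s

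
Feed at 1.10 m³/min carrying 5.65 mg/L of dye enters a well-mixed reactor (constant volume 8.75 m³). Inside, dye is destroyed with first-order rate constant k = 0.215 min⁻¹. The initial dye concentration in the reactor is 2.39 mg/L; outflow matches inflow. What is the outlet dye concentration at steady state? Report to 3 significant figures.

Species balance: V dC/dt = Q C_in − Q C − k V C.
Steady state (dC/dt = 0): C_ss = Q C_in/(Q + kV) = C_in/(1 + kV/Q).
C_ss = 1.10·5.65/(1.10 + 0.215·8.75) = 6.2150/2.9813 = 2.0847 mg/L.

2.08 mg/L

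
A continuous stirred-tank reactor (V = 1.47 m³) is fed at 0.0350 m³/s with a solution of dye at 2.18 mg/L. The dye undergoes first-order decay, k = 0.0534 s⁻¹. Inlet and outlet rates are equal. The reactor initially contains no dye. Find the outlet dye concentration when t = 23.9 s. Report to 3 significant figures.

V dC/dt = Q(C_in − C) − k V C.
This is linear with rate a = Q/V + k = 0.077210 s⁻¹.
C_ss = Q C_in/(Q + kV) = 0.67226 mg/L; C(t) = C_ss + (C₀ − C_ss) e^(−a t).
C(23.9) = 0.67226 + (-0.67226)·e^(−0.077210·23.9) = 0.67226 + (-0.67226)·0.15798 = 0.56606 mg/L.

0.566 mg/L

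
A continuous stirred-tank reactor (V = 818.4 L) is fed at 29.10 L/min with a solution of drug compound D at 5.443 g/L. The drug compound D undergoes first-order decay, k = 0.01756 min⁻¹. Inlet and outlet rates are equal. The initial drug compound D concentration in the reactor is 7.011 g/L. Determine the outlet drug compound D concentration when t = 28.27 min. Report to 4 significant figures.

Accumulation = in − out − consumed: V dC/dt = Q C_in − Q C − k V C.
This is linear with rate a = Q/V + k = 0.0531172 min⁻¹.
C_ss = Q C_in/(Q + kV) = 3.64360 g/L; C(t) = C_ss + (C₀ − C_ss) e^(−a t).
C(28.27) = 3.64360 + (3.36740)·e^(−0.0531172·28.27) = 3.64360 + (3.36740)·0.222768 = 4.39375 g/L.

4.394 g/L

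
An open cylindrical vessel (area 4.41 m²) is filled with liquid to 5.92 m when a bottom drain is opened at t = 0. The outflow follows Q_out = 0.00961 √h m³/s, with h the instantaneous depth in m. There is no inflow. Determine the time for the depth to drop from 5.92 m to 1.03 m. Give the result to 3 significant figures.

With no inflow, A dh/dt = −0.00961 √h.
Separate and integrate: 2(√h − √h₀) = −(0.00961/A) t.
t = 2A(√h₀ − √h)/0.00961 = 2·4.41·(√5.92 − √1.03)/0.00961
  = 8.8200 × (2.4331 − 1.0149) / 0.00961 = 1301.6 s.

1300 s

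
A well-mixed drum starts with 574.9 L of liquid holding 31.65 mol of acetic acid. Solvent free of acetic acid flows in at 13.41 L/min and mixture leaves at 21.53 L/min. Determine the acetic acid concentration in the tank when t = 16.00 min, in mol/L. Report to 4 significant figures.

0.03606 mol/L

Let m(t) be the amount of acetic acid. Volume: V(t) = V₀ + (Q_in − Q_out) t = 574.9 − 8.12000 t; V(16.00) = 444.980 L.
No acetic acid enters, so dm/dt = −Q_out · (m/V).
Separate: dm/m = −Q_out dt/V(t) ⇒ ln(m/m₀) = −(Q_out/(Q_in−Q_out)) ln(V/V₀).
m = m₀ (V₀/V)^(Q_out/(Q_in−Q_out)) = 31.65 × (574.9/444.980)^(-2.65148) = 16.0469 mol.
C = m/V = 16.0469/444.980 = 0.0360621 mol/L.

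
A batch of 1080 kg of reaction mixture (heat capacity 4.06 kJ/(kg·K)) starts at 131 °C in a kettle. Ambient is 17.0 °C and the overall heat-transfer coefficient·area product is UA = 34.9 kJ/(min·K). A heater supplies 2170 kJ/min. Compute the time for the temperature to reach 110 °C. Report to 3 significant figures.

65.3 min

Lumped-capacitance energy balance: M c_p dT/dt = UA(T_amb − T) + Q̇.
τ = M c_p/UA = 125.64 min; T_ss = T_amb + Q̇/UA = 17.0 + 2170/34.9 = 79.178 °C.
T(t) = T_ss + (T₀ − T_ss)e^(−t/τ); set T = 110:
t = −τ ln[(T − T_ss)/(T₀ − T_ss)] = −125.64 · ln(0.59477) = 65.280 min.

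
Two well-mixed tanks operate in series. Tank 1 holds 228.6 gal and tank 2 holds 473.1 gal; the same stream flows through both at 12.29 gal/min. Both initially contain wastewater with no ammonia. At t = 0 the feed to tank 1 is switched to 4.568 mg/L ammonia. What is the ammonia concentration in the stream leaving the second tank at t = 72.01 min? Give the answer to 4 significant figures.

3.296 mg/L

Each tank obeys Vᵢ dCᵢ/dt = Q(Cᵢ₋₁ − Cᵢ), so τᵢ = Vᵢ/Q.
τ₁ = 228.6/12.29 = 18.6005 min; τ₂ = 473.1/12.29 = 38.4947 min.
Solving the cascade with C₁(0)=C₂(0)=0 gives C₂(t) = C_in[1 − (τ₁ e^(−t/τ₁) − τ₂ e^(−t/τ₂))/(τ₁ − τ₂)].
At t = 72.01: e^(−t/τ₁) = 0.0208291, e^(−t/τ₂) = 0.154024.
C₂ = 4.568·[1 − (18.6005·0.0208291 − 38.4947·0.154024)/(-19.8942)] = 4.568·0.721443 = 3.29555 mg/L.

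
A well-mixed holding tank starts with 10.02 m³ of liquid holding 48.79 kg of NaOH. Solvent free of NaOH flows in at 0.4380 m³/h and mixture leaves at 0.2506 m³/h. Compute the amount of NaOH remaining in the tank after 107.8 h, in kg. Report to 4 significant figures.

Let m(t) be the amount of NaOH. Volume: V(t) = V₀ + (Q_in − Q_out) t = 10.02 + 0.187400 t; V(107.8) = 30.2217 m³.
Species balance (pure solvent in): dm/dt = −Q_out · m/V(t).
dm/m = −Q_out dt/(V₀ + 0.187400 t); integrating gives ln(m/m₀) = −(Q_out/(Q_in−Q_out)) ln(V/V₀).
m = m₀ (V₀/V)^(Q_out/(Q_in−Q_out)) = 48.79 × (10.02/30.2217)^(1.33725) = 11.1477 kg.

11.15 kg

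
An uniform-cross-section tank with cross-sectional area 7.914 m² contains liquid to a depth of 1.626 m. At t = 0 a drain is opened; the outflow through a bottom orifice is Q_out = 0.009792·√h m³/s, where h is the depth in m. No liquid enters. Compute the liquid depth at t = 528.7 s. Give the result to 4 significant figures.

Accumulation of liquid (constant cross-section A): A dh/dt = −0.009792 √h.
∫ h^(−1/2) dh = −(0.009792/A) ∫ dt, giving 2√h = 2√h₀ − (0.009792/A) t.
√h = √1.626 − 0.009792·528.7/(2·7.914) = 1.27515 − 0.327081 = 0.948067.
h = 0.948067² = 0.898830 m.

0.8988 m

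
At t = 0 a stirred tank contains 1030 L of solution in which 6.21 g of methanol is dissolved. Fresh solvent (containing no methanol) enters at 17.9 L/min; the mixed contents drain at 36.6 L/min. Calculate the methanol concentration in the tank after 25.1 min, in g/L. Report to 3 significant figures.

0.00337 g/L

Total volume: dV/dt = Q_in − Q_out = -18.700 L/min, so V(t) = 1030 − 18.700 t and V(25.1) = 560.63 L.
Solute balance: dm/dt = 0 − Q_out C = −Q_out m/V(t).
Separate: dm/m = −Q_out dt/V(t) ⇒ ln(m/m₀) = −(Q_out/(Q_in−Q_out)) ln(V/V₀).
m = m₀ (V₀/V)^(Q_out/(Q_in−Q_out)) = 6.21 × (1030/560.63)^(-1.9572) = 1.8883 g.
C = m/V = 1.8883/560.63 = 0.0033682 g/L.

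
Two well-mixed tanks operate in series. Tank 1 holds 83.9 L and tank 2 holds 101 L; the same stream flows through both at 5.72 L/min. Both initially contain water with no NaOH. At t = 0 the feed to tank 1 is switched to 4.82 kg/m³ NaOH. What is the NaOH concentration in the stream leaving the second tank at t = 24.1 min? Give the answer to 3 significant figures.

2.12 kg/m³

Time constants: τᵢ = Vᵢ/Q for each well-mixed tank.
τ₁ = 83.9/5.72 = 14.668 min; τ₂ = 101/5.72 = 17.657 min.
Solving the cascade with C₁(0)=C₂(0)=0 gives C₂(t) = C_in[1 − (τ₁ e^(−t/τ₁) − τ₂ e^(−t/τ₂))/(τ₁ − τ₂)].
At t = 24.1: e^(−t/τ₁) = 0.19339, e^(−t/τ₂) = 0.25541.
C₂ = 4.82·[1 − (14.668·0.19339 − 17.657·0.25541)/(-2.9895)] = 4.82·0.44027 = 2.1221 kg/m³.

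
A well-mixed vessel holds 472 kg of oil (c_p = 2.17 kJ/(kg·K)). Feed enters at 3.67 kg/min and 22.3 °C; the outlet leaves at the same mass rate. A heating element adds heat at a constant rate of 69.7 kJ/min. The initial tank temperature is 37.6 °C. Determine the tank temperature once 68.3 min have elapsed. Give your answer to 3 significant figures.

34.9 °C

Energy balance: M c_p dT/dt = ṁ c_p (T_in − T) + 69.7.
Rearrange: dT/dt = (T_ss − T)/τ with τ = M/ṁ = 128.61 min and T_ss = T_in + Q̇/(ṁ c_p) = 31.052 °C.
Solution: T(t) = T_ss + (T₀ − T_ss) e^(−t/τ).
T(68.3) = 31.052 + (6.5480)·e^(−68.3/128.61) = 31.052 + (6.5480)·0.58798 = 34.902 °C.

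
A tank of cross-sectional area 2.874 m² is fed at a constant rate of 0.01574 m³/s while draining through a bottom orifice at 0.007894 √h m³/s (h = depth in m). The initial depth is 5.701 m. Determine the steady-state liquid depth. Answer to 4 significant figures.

3.976 m

Accumulation of liquid (constant cross-section A): A dh/dt = Q_in − 0.007894 √h. At steady state dh/dt = 0:
Q_in = 0.007894 √h_ss ⇒ √h_ss = 0.01574/0.007894 = 1.99392.
h_ss = 1.99392² = 3.97571 m. (Since h₀ = 5.701 m > h_ss, the level will fall toward this value.)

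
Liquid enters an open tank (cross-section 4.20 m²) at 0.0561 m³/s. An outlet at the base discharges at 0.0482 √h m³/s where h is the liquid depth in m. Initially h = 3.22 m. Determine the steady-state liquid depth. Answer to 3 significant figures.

1.35 m

Level balance: A dh/dt = 0.0561 − 0.0482 √h. Setting dh/dt = 0:
Q_in = 0.0482 √h_ss ⇒ √h_ss = 0.0561/0.0482 = 1.1639.
h_ss = 1.1639² = 1.3547 m. (Since h₀ = 3.22 m > h_ss, the level will fall toward this value.)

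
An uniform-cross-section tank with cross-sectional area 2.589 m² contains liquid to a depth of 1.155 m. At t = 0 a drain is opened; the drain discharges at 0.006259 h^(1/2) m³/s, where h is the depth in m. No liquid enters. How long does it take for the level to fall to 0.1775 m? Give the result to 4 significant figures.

540.6 s

Accumulation of liquid (constant cross-section A): A dh/dt = −0.006259 √h.
∫ h^(−1/2) dh = −(0.006259/A) ∫ dt, giving 2√h = 2√h₀ − (0.006259/A) t.
t = 2A(√h₀ − √h)/0.006259 = 2·2.589·(√1.155 − √0.1775)/0.006259
  = 5.17800 × (1.07471 − 0.421307) / 0.006259 = 540.552 s.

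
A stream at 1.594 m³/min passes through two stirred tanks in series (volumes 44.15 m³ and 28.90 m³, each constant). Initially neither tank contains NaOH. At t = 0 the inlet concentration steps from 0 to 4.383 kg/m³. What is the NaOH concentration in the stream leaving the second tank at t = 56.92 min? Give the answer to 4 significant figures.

3.117 kg/m³

Each tank obeys Vᵢ dCᵢ/dt = Q(Cᵢ₋₁ − Cᵢ), so τᵢ = Vᵢ/Q.
τ₁ = 44.15/1.594 = 27.6976 min; τ₂ = 28.90/1.594 = 18.1305 min.
Solving the cascade with C₁(0)=C₂(0)=0 gives C₂(t) = C_in[1 − (τ₁ e^(−t/τ₁) − τ₂ e^(−t/τ₂))/(τ₁ − τ₂)].
At t = 56.92: e^(−t/τ₁) = 0.128086, e^(−t/τ₂) = 0.0433060.
C₂ = 4.383·[1 − (27.6976·0.128086 − 18.1305·0.0433060)/(9.56713)] = 4.383·0.711248 = 3.11740 kg/m³.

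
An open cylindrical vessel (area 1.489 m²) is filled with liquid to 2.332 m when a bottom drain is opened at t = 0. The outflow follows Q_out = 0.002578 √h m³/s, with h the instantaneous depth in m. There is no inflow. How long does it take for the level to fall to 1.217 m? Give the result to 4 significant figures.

With no inflow, A dh/dt = −0.002578 √h.
Separate and integrate: 2(√h − √h₀) = −(0.002578/A) t.
t = 2A(√h₀ − √h)/0.002578 = 2·1.489·(√2.332 − √1.217)/0.002578
  = 2.97800 × (1.52709 − 1.10318) / 0.002578 = 489.685 s.

489.7 s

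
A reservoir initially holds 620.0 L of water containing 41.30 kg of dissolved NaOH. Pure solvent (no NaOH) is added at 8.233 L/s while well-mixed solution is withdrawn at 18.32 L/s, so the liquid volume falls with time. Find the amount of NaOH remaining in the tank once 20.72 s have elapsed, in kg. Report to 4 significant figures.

Total volume: dV/dt = Q_in − Q_out = -10.0870 L/s, so V(t) = 620.0 − 10.0870 t and V(20.72) = 410.997 L.
No NaOH enters, so dm/dt = −Q_out · (m/V).
dm/m = −Q_out dt/(V₀ − 10.0870 t); integrating gives ln(m/m₀) = −(Q_out/(Q_in−Q_out)) ln(V/V₀).
m = m₀ (V₀/V)^(Q_out/(Q_in−Q_out)) = 41.30 × (620.0/410.997)^(-1.81620) = 19.5732 kg.

19.57 kg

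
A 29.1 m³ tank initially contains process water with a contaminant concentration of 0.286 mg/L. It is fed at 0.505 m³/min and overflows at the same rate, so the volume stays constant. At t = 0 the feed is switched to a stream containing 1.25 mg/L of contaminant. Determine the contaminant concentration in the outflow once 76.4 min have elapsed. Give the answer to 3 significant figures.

0.994 mg/L

Mass balance on the solute (V constant): V dC/dt = Q(C_in − C).
Rewrite as dC/dt + C/τ = C_in/τ, τ = V/Q = 57.624 min.
Solution: C(t) = C_in + (C₀ − C_in) e^(−t/τ).
C(76.4) = 1.25 + (0.286 − 1.25)·e^(−76.4/57.624) = 1.25 + (-0.96400)·0.26558 = 0.99398 mg/L.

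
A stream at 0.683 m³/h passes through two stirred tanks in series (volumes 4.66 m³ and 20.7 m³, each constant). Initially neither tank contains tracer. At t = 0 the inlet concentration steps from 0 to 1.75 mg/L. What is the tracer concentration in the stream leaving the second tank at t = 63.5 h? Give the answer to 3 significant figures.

1.47 mg/L

Time constants: τᵢ = Vᵢ/Q for each well-mixed tank.
τ₁ = 4.66/0.683 = 6.8228 h; τ₂ = 20.7/0.683 = 30.307 h.
Tank 1: C₁ = C_in(1 − e^(−t/τ₁)). Tank 2 (τ₁ ≠ τ₂): C₂ = C_in[1 − (τ₁ e^(−t/τ₁) − τ₂ e^(−t/τ₂))/(τ₁ − τ₂)].
At t = 63.5: e^(−t/τ₁) = 9.0789e-05, e^(−t/τ₂) = 0.12305.
C₂ = 1.75·[1 − (6.8228·9.0789e-05 − 30.307·0.12305)/(-23.485)] = 1.75·0.84123 = 1.4722 mg/L.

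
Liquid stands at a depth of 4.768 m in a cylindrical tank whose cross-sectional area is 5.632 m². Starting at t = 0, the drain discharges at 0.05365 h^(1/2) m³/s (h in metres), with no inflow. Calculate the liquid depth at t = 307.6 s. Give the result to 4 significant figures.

With no inflow, A dh/dt = −0.05365 √h.
∫ h^(−1/2) dh = −(0.05365/A) ∫ dt, giving 2√h = 2√h₀ − (0.05365/A) t.
√h = √4.768 − 0.05365·307.6/(2·5.632) = 2.18358 − 1.46509 = 0.718488.
h = 0.718488² = 0.516225 m.

0.5162 m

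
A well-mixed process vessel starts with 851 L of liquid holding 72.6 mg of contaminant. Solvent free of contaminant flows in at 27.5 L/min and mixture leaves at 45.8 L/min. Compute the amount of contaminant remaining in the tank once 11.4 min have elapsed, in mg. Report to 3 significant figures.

Let m(t) be the amount of contaminant. Volume: V(t) = V₀ + (Q_in − Q_out) t = 851 − 18.300 t; V(11.4) = 642.38 L.
No contaminant enters, so dm/dt = −Q_out · (m/V).
dm/m = −Q_out dt/(V₀ − 18.300 t); integrating gives ln(m/m₀) = −(Q_out/(Q_in−Q_out)) ln(V/V₀).
m = m₀ (V₀/V)^(Q_out/(Q_in−Q_out)) = 72.6 × (851/642.38)^(-2.5027) = 35.914 mg.

35.9 mg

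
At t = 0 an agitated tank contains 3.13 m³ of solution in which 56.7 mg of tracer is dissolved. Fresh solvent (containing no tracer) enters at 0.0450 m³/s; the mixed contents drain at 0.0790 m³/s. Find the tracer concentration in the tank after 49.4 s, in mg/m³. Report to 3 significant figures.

6.54 mg/m³

Total volume: dV/dt = Q_in − Q_out = -0.034000 m³/s, so V(t) = 3.13 − 0.034000 t and V(49.4) = 1.4504 m³.
No tracer enters, so dm/dt = −Q_out · (m/V).
Separate: dm/m = −Q_out dt/V(t) ⇒ ln(m/m₀) = −(Q_out/(Q_in−Q_out)) ln(V/V₀).
m = m₀ (V₀/V)^(Q_out/(Q_in−Q_out)) = 56.7 × (3.13/1.4504)^(-2.3235) = 9.4928 mg.
C = m/V = 9.4928/1.4504 = 6.5449 mg/m³.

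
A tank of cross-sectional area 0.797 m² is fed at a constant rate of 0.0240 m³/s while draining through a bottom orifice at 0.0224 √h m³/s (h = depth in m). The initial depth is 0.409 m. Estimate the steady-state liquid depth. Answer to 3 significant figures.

1.15 m

Unsteady balance on liquid volume: A dh/dt = Q_in − 0.0224 √h. At steady state dh/dt = 0:
Q_in = 0.0224 √h_ss ⇒ √h_ss = 0.0240/0.0224 = 1.0714.
h_ss = 1.0714² = 1.1480 m. (Since h₀ = 0.409 m < h_ss, the level will rise toward this value.)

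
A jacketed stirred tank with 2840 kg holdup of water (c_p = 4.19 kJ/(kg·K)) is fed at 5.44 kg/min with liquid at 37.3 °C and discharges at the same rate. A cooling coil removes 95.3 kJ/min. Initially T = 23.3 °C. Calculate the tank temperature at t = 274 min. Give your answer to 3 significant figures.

27.3 °C

Energy balance: M c_p dT/dt = ṁ c_p (T_in − T) − 95.3.
Rearrange: dT/dt = (T_ss − T)/τ with τ = M/ṁ = 522.06 min and T_ss = T_in − Q̇/(ṁ c_p) = 33.119 °C.
Solution: T(t) = T_ss + (T₀ − T_ss) e^(−t/τ).
T(274) = 33.119 + (-9.8190)·e^(−274/522.06) = 33.119 + (-9.8190)·0.59165 = 27.310 °C.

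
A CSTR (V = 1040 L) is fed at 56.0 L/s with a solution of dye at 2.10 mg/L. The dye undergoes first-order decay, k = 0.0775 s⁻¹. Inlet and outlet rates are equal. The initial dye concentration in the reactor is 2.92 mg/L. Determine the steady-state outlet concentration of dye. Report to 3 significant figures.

Accumulation = in − out − consumed: V dC/dt = Q C_in − Q C − k V C.
At steady state: 0 = Q C_in − (Q + kV) C_ss, so C_ss = Q C_in/(Q + kV).
C_ss = 56.0·2.10/(56.0 + 0.0775·1040) = 117.60/136.60 = 0.86091 mg/L.

0.861 mg/L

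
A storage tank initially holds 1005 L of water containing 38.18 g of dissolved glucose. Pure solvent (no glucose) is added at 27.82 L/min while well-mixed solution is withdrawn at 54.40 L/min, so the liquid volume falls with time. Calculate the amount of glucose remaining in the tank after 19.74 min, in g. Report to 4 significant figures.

8.425 g

Let m(t) be the amount of glucose. Volume: V(t) = V₀ + (Q_in − Q_out) t = 1005 − 26.5800 t; V(19.74) = 480.311 L.
Species balance (pure solvent in): dm/dt = −Q_out · m/V(t).
Separate: dm/m = −Q_out dt/V(t) ⇒ ln(m/m₀) = −(Q_out/(Q_in−Q_out)) ln(V/V₀).
m = m₀ (V₀/V)^(Q_out/(Q_in−Q_out)) = 38.18 × (1005/480.311)^(-2.04665) = 8.42539 g.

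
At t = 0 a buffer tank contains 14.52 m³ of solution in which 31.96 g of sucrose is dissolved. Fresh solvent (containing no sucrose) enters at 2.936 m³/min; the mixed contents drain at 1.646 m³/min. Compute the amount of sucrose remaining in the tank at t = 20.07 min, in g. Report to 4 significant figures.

Let m(t) be the amount of sucrose. Volume: V(t) = V₀ + (Q_in − Q_out) t = 14.52 + 1.29000 t; V(20.07) = 40.4103 m³.
Solute balance: dm/dt = 0 − Q_out C = −Q_out m/V(t).
Separate: dm/m = −Q_out dt/V(t) ⇒ ln(m/m₀) = −(Q_out/(Q_in−Q_out)) ln(V/V₀).
m = m₀ (V₀/V)^(Q_out/(Q_in−Q_out)) = 31.96 × (14.52/40.4103)^(1.27597) = 8.65777 g.

8.658 g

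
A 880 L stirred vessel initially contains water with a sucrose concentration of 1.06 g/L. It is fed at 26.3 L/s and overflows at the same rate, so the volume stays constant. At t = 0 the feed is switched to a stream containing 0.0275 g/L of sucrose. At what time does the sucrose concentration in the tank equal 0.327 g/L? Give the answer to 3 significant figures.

41.4 s

Accumulation = in − out for the solute gives V dC/dt = Q(C_in − C), so τ = V/Q = 33.460 s.
C(t) = C_in + (C₀ − C_in) e^(−t/τ). Set C = 0.327 and solve for t:
e^(−t/τ) = (C − C_in)/(C₀ − C_in) = (0.327 − 0.0275)/(1.06 − 0.0275) = 0.29007
t = −τ ln(…) = 33.460 × 1.2376 = 41.411 s.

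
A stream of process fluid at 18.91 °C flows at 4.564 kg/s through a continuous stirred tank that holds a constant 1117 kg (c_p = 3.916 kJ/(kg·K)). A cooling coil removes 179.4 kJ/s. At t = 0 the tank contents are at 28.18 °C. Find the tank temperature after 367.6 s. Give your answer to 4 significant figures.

13.17 °C

Unsteady energy balance on the tank contents: M c_p dT/dt = ṁ c_p (T_in − T) − 179.4.
Rearrange: dT/dt = (T_ss − T)/τ with τ = M/ṁ = 244.741 s and T_ss = T_in − Q̇/(ṁ c_p) = 8.87230 °C.
Solution: T(t) = T_ss + (T₀ − T_ss) e^(−t/τ).
T(367.6) = 8.87230 + (19.3077)·e^(−367.6/244.741) = 8.87230 + (19.3077)·0.222686 = 13.1719 °C.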